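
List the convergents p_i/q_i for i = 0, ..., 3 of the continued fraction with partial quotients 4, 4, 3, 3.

Using the convergent recurrence p_i = a_i*p_{i-1} + p_{i-2}, q_i = a_i*q_{i-1} + q_{i-2} with p_{-2}=0, p_{-1}=1, q_{-2}=1, q_{-1}=0:
  i=0: a_0=4, p_0 = 4*1 + 0 = 4, q_0 = 4*0 + 1 = 1.
  i=1: a_1=4, p_1 = 4*4 + 1 = 17, q_1 = 4*1 + 0 = 4.
  i=2: a_2=3, p_2 = 3*17 + 4 = 55, q_2 = 3*4 + 1 = 13.
  i=3: a_3=3, p_3 = 3*55 + 17 = 182, q_3 = 3*13 + 4 = 43.

4/1, 17/4, 55/13, 182/43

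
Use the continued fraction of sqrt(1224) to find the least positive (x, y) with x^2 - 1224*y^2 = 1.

(x, y) = (35, 1)

First expand sqrt(1224) as a continued fraction. With x_i = (sqrt(1224) + m_i)/d_i and (m_0, d_0) = (0, 1): a_0 = floor(sqrt(1224)) = 34, since 34^2 = 1156 <= 1224 < 1225 = 35^2.
Iterate m_{i+1} = d_i*a_i - m_i, d_{i+1} = (1224 - m_{i+1}^2)/d_i, a_{i+1} = floor((a_0 + m_{i+1})/d_{i+1}):
  m_1 = 1*34 - 0 = 34, d_1 = (1224 - 34^2)/1 = 68/1 = 68, a_1 = floor((34 + 34)/68) = 1.
  m_2 = 68*1 - 34 = 34, d_2 = (1224 - 34^2)/68 = 68/68 = 1, a_2 = floor((34 + 34)/1) = 68.
  m_3 = 1*68 - 34 = 34, d_3 = (1224 - 34^2)/1 = 68/1 = 68: (m_3, d_3) = (m_1, d_1) = (34, 68), so from here the quotients repeat a_1, a_2; the period length is 2.
So sqrt(1224) = [34; (1, 68)] with period length k = 2.
k is even, so the fundamental solution of x^2 - 1224y^2 = 1 is (p_{k-1}, q_{k-1}) = (p_1, q_1); compute convergents through index 1.
Convergents (p_i = a_i*p_{i-1} + p_{i-2}, q_i = a_i*q_{i-1} + q_{i-2} with p_{-2}=0, p_{-1}=1, q_{-2}=1, q_{-1}=0):
  i=0: a_0=34, p_0 = 34*1 + 0 = 34, q_0 = 34*0 + 1 = 1.
  i=1: a_1=1, p_1 = 1*34 + 1 = 35, q_1 = 1*1 + 0 = 1.
Check: 35^2 - 1224*1^2 = 1225 - 1224 = 1, so (x, y) = (35, 1) solves the equation, and by the theorem it is the least positive solution.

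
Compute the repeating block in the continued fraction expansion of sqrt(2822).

[53; (8, 6, 8, 106)]

Write x_i = (sqrt(2822) + m_i)/d_i with (m_0, d_0) = (0, 1). a_0 = floor(sqrt(2822)) = 53, since 53^2 = 2809 <= 2822 < 2916 = 54^2.
Iterate m_{i+1} = d_i*a_i - m_i, d_{i+1} = (2822 - m_{i+1}^2)/d_i, a_{i+1} = floor((a_0 + m_{i+1})/d_{i+1}):
  m_1 = 1*53 - 0 = 53, d_1 = (2822 - 53^2)/1 = 13/1 = 13, a_1 = floor((53 + 53)/13) = 8.
  m_2 = 13*8 - 53 = 51, d_2 = (2822 - 51^2)/13 = 221/13 = 17, a_2 = floor((53 + 51)/17) = 6.
  m_3 = 17*6 - 51 = 51, d_3 = (2822 - 51^2)/17 = 221/17 = 13, a_3 = floor((53 + 51)/13) = 8.
  m_4 = 13*8 - 51 = 53, d_4 = (2822 - 53^2)/13 = 13/13 = 1, a_4 = floor((53 + 53)/1) = 106.
  m_5 = 1*106 - 53 = 53, d_5 = (2822 - 53^2)/1 = 13/1 = 13: (m_5, d_5) = (m_1, d_1) = (53, 13), so from here the quotients repeat a_1, ..., a_4; the period length is 4.
Hence the expansion of sqrt(2822) is a_0 = 53 followed by the repeating block 8, 6, 8, 106 (period 4).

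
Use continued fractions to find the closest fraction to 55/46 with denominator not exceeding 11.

6/5

Expand x = 55/46 as a continued fraction with the Euclidean algorithm:
  55 = 1*46 + 9, so a_0 = 1.
  46 = 5*9 + 1, so a_1 = 5.
  9 = 9*1 + 0, so a_2 = 9.
so x = [1; 5, 9].
Convergents (p_i = a_i*p_{i-1} + p_{i-2}, q_i = a_i*q_{i-1} + q_{i-2} with p_{-2}=0, p_{-1}=1, q_{-2}=1, q_{-1}=0), until the denominator exceeds 11:
  i=0: a_0=1, p_0 = 1*1 + 0 = 1, q_0 = 1*0 + 1 = 1.
  i=1: a_1=5, p_1 = 5*1 + 1 = 6, q_1 = 5*1 + 0 = 5.
  i=2: a_2=9, p_2 = 9*6 + 1 = 55, q_2 = 9*5 + 1 = 46.
q_2 = 46 > 11, so the last convergent with denominator <= 11 is p_1/q_1 = 6/5.
The closest fraction with denominator <= 11 is either p_1/q_1 or the intermediate fraction (k*p_1 + p_0)/(k*q_1 + q_0) with the largest k >= 1 whose denominator stays <= 11; these approach x as k grows, and every other convergent or intermediate fraction in range is farther away.
Largest k: floor((11 - q_0)/q_1) = floor((11 - 1)/5) = 2.
That gives (2*6 + 1)/(2*5 + 1) = 13/11.
Compare the errors: |x - 6/5| = |55*5 - 6*46|/(46*5) = 1/230, and |x - 13/11| = |55*11 - 13*46|/(46*11) = 7/506.
Cross-multiplying, 1*506 = 506 < 1610 = 7*230, so 1/230 is smaller: the convergent 6/5 is closer to x than 13/11.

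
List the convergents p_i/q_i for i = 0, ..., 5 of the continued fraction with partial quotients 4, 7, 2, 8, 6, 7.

Using the convergent recurrence p_i = a_i*p_{i-1} + p_{i-2}, q_i = a_i*q_{i-1} + q_{i-2} with p_{-2}=0, p_{-1}=1, q_{-2}=1, q_{-1}=0:
  i=0: a_0=4, p_0 = 4*1 + 0 = 4, q_0 = 4*0 + 1 = 1.
  i=1: a_1=7, p_1 = 7*4 + 1 = 29, q_1 = 7*1 + 0 = 7.
  i=2: a_2=2, p_2 = 2*29 + 4 = 62, q_2 = 2*7 + 1 = 15.
  i=3: a_3=8, p_3 = 8*62 + 29 = 525, q_3 = 8*15 + 7 = 127.
  i=4: a_4=6, p_4 = 6*525 + 62 = 3212, q_4 = 6*127 + 15 = 777.
  i=5: a_5=7, p_5 = 7*3212 + 525 = 23009, q_5 = 7*777 + 127 = 5566.

4/1, 29/7, 62/15, 525/127, 3212/777, 23009/5566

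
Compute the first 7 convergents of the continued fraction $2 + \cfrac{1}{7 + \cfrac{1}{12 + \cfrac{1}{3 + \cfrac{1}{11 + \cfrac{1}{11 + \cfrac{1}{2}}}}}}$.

Using the convergent recurrence p_i = a_i*p_{i-1} + p_{i-2}, q_i = a_i*q_{i-1} + q_{i-2} with p_{-2}=0, p_{-1}=1, q_{-2}=1, q_{-1}=0:
  i=0: a_0=2, p_0 = 2*1 + 0 = 2, q_0 = 2*0 + 1 = 1.
  i=1: a_1=7, p_1 = 7*2 + 1 = 15, q_1 = 7*1 + 0 = 7.
  i=2: a_2=12, p_2 = 12*15 + 2 = 182, q_2 = 12*7 + 1 = 85.
  i=3: a_3=3, p_3 = 3*182 + 15 = 561, q_3 = 3*85 + 7 = 262.
  i=4: a_4=11, p_4 = 11*561 + 182 = 6353, q_4 = 11*262 + 85 = 2967.
  i=5: a_5=11, p_5 = 11*6353 + 561 = 70444, q_5 = 11*2967 + 262 = 32899.
  i=6: a_6=2, p_6 = 2*70444 + 6353 = 147241, q_6 = 2*32899 + 2967 = 68765.

2/1, 15/7, 182/85, 561/262, 6353/2967, 70444/32899, 147241/68765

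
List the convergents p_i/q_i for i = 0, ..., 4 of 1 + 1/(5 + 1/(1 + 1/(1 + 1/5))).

Using the convergent recurrence p_i = a_i*p_{i-1} + p_{i-2}, q_i = a_i*q_{i-1} + q_{i-2} with p_{-2}=0, p_{-1}=1, q_{-2}=1, q_{-1}=0:
  i=0: a_0=1, p_0 = 1*1 + 0 = 1, q_0 = 1*0 + 1 = 1.
  i=1: a_1=5, p_1 = 5*1 + 1 = 6, q_1 = 5*1 + 0 = 5.
  i=2: a_2=1, p_2 = 1*6 + 1 = 7, q_2 = 1*5 + 1 = 6.
  i=3: a_3=1, p_3 = 1*7 + 6 = 13, q_3 = 1*6 + 5 = 11.
  i=4: a_4=5, p_4 = 5*13 + 7 = 72, q_4 = 5*11 + 6 = 61.

1/1, 6/5, 7/6, 13/11, 72/61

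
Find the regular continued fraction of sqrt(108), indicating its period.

Write x_i = (sqrt(108) + m_i)/d_i with (m_0, d_0) = (0, 1). a_0 = floor(sqrt(108)) = 10, since 10^2 = 100 <= 108 < 121 = 11^2.
Iterate m_{i+1} = d_i*a_i - m_i, d_{i+1} = (108 - m_{i+1}^2)/d_i, a_{i+1} = floor((a_0 + m_{i+1})/d_{i+1}):
  m_1 = 1*10 - 0 = 10, d_1 = (108 - 10^2)/1 = 8/1 = 8, a_1 = floor((10 + 10)/8) = 2.
  m_2 = 8*2 - 10 = 6, d_2 = (108 - 6^2)/8 = 72/8 = 9, a_2 = floor((10 + 6)/9) = 1.
  m_3 = 9*1 - 6 = 3, d_3 = (108 - 3^2)/9 = 99/9 = 11, a_3 = floor((10 + 3)/11) = 1.
  m_4 = 11*1 - 3 = 8, d_4 = (108 - 8^2)/11 = 44/11 = 4, a_4 = floor((10 + 8)/4) = 4.
  m_5 = 4*4 - 8 = 8, d_5 = (108 - 8^2)/4 = 44/4 = 11, a_5 = floor((10 + 8)/11) = 1.
  m_6 = 11*1 - 8 = 3, d_6 = (108 - 3^2)/11 = 99/11 = 9, a_6 = floor((10 + 3)/9) = 1.
  m_7 = 9*1 - 3 = 6, d_7 = (108 - 6^2)/9 = 72/9 = 8, a_7 = floor((10 + 6)/8) = 2.
  m_8 = 8*2 - 6 = 10, d_8 = (108 - 10^2)/8 = 8/8 = 1, a_8 = floor((10 + 10)/1) = 20.
  m_9 = 1*20 - 10 = 10, d_9 = (108 - 10^2)/1 = 8/1 = 8: (m_9, d_9) = (m_1, d_1) = (10, 8), so from here the quotients repeat a_1, ..., a_8; the period length is 8.
Hence the expansion of sqrt(108) is a_0 = 10 followed by the repeating block 2, 1, 1, 4, 1, 1, 2, 20 (period 8).

[10; (2, 1, 1, 4, 1, 1, 2, 20)]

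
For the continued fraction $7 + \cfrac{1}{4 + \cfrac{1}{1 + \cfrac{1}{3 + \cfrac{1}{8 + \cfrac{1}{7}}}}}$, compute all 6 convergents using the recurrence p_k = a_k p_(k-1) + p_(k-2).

Using the convergent recurrence p_i = a_i*p_{i-1} + p_{i-2}, q_i = a_i*q_{i-1} + q_{i-2} with p_{-2}=0, p_{-1}=1, q_{-2}=1, q_{-1}=0:
  i=0: a_0=7, p_0 = 7*1 + 0 = 7, q_0 = 7*0 + 1 = 1.
  i=1: a_1=4, p_1 = 4*7 + 1 = 29, q_1 = 4*1 + 0 = 4.
  i=2: a_2=1, p_2 = 1*29 + 7 = 36, q_2 = 1*4 + 1 = 5.
  i=3: a_3=3, p_3 = 3*36 + 29 = 137, q_3 = 3*5 + 4 = 19.
  i=4: a_4=8, p_4 = 8*137 + 36 = 1132, q_4 = 8*19 + 5 = 157.
  i=5: a_5=7, p_5 = 7*1132 + 137 = 8061, q_5 = 7*157 + 19 = 1118.

7/1, 29/4, 36/5, 137/19, 1132/157, 8061/1118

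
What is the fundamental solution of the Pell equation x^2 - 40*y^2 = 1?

First expand sqrt(40) as a continued fraction. With x_i = (sqrt(40) + m_i)/d_i and (m_0, d_0) = (0, 1): a_0 = floor(sqrt(40)) = 6, since 6^2 = 36 <= 40 < 49 = 7^2.
Iterate m_{i+1} = d_i*a_i - m_i, d_{i+1} = (40 - m_{i+1}^2)/d_i, a_{i+1} = floor((a_0 + m_{i+1})/d_{i+1}):
  m_1 = 1*6 - 0 = 6, d_1 = (40 - 6^2)/1 = 4/1 = 4, a_1 = floor((6 + 6)/4) = 3.
  m_2 = 4*3 - 6 = 6, d_2 = (40 - 6^2)/4 = 4/4 = 1, a_2 = floor((6 + 6)/1) = 12.
  m_3 = 1*12 - 6 = 6, d_3 = (40 - 6^2)/1 = 4/1 = 4: (m_3, d_3) = (m_1, d_1) = (6, 4), so from here the quotients repeat a_1, a_2; the period length is 2.
So sqrt(40) = [6; (3, 12)] with period length k = 2.
k is even, so the fundamental solution of x^2 - 40y^2 = 1 is (p_{k-1}, q_{k-1}) = (p_1, q_1); compute convergents through index 1.
Convergents (p_i = a_i*p_{i-1} + p_{i-2}, q_i = a_i*q_{i-1} + q_{i-2} with p_{-2}=0, p_{-1}=1, q_{-2}=1, q_{-1}=0):
  i=0: a_0=6, p_0 = 6*1 + 0 = 6, q_0 = 6*0 + 1 = 1.
  i=1: a_1=3, p_1 = 3*6 + 1 = 19, q_1 = 3*1 + 0 = 3.
Check: 19^2 - 40*3^2 = 361 - 360 = 1, so (x, y) = (19, 3) solves the equation, and by the theorem it is the least positive solution.

(x, y) = (19, 3)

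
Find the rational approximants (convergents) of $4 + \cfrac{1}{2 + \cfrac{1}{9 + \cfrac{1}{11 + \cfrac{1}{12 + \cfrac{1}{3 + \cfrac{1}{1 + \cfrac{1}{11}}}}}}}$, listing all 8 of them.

4/1, 9/2, 85/19, 944/211, 11413/2551, 35183/7864, 46596/10415, 547739/122429

Using the convergent recurrence p_i = a_i*p_{i-1} + p_{i-2}, q_i = a_i*q_{i-1} + q_{i-2} with p_{-2}=0, p_{-1}=1, q_{-2}=1, q_{-1}=0:
  i=0: a_0=4, p_0 = 4*1 + 0 = 4, q_0 = 4*0 + 1 = 1.
  i=1: a_1=2, p_1 = 2*4 + 1 = 9, q_1 = 2*1 + 0 = 2.
  i=2: a_2=9, p_2 = 9*9 + 4 = 85, q_2 = 9*2 + 1 = 19.
  i=3: a_3=11, p_3 = 11*85 + 9 = 944, q_3 = 11*19 + 2 = 211.
  i=4: a_4=12, p_4 = 12*944 + 85 = 11413, q_4 = 12*211 + 19 = 2551.
  i=5: a_5=3, p_5 = 3*11413 + 944 = 35183, q_5 = 3*2551 + 211 = 7864.
  i=6: a_6=1, p_6 = 1*35183 + 11413 = 46596, q_6 = 1*7864 + 2551 = 10415.
  i=7: a_7=11, p_7 = 11*46596 + 35183 = 547739, q_7 = 11*10415 + 7864 = 122429.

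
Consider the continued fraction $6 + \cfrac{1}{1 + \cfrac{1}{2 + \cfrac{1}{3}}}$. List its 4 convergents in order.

Using the convergent recurrence p_i = a_i*p_{i-1} + p_{i-2}, q_i = a_i*q_{i-1} + q_{i-2} with p_{-2}=0, p_{-1}=1, q_{-2}=1, q_{-1}=0:
  i=0: a_0=6, p_0 = 6*1 + 0 = 6, q_0 = 6*0 + 1 = 1.
  i=1: a_1=1, p_1 = 1*6 + 1 = 7, q_1 = 1*1 + 0 = 1.
  i=2: a_2=2, p_2 = 2*7 + 6 = 20, q_2 = 2*1 + 1 = 3.
  i=3: a_3=3, p_3 = 3*20 + 7 = 67, q_3 = 3*3 + 1 = 10.

6/1, 7/1, 20/3, 67/10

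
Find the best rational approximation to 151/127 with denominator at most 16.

19/16

Expand x = 151/127 as a continued fraction with the Euclidean algorithm:
  151 = 1*127 + 24, so a_0 = 1.
  127 = 5*24 + 7, so a_1 = 5.
  24 = 3*7 + 3, so a_2 = 3.
  7 = 2*3 + 1, so a_3 = 2.
  3 = 3*1 + 0, so a_4 = 3.
so x = [1; 5, 3, 2, 3].
Convergents (p_i = a_i*p_{i-1} + p_{i-2}, q_i = a_i*q_{i-1} + q_{i-2} with p_{-2}=0, p_{-1}=1, q_{-2}=1, q_{-1}=0), until the denominator exceeds 16:
  i=0: a_0=1, p_0 = 1*1 + 0 = 1, q_0 = 1*0 + 1 = 1.
  i=1: a_1=5, p_1 = 5*1 + 1 = 6, q_1 = 5*1 + 0 = 5.
  i=2: a_2=3, p_2 = 3*6 + 1 = 19, q_2 = 3*5 + 1 = 16.
  i=3: a_3=2, p_3 = 2*19 + 6 = 44, q_3 = 2*16 + 5 = 37.
q_3 = 37 > 16, so the last convergent with denominator <= 16 is p_2/q_2 = 19/16.
The closest fraction with denominator <= 16 is either p_2/q_2 or the intermediate fraction (k*p_2 + p_1)/(k*q_2 + q_1) with the largest k >= 1 whose denominator stays <= 16; these approach x as k grows, and every other convergent or intermediate fraction in range is farther away.
Largest k: floor((16 - q_1)/q_2) = floor((16 - 5)/16) = 0.
Since k = 0, no intermediate fraction beyond p_2/q_2 has denominator <= 16, so the convergent 19/16 is the closest (its error is |151*16 - 19*127|/(127*16) = 3/2032).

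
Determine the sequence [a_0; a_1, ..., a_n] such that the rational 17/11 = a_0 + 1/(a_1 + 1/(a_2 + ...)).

[1; 1, 1, 5]

Run the Euclidean algorithm on 17 and 11; the successive quotients are the partial quotients a_0, a_1, ... (each step inverts the fractional part left over by the previous one):
  17 = 1*11 + 6, so a_0 = 1.
  11 = 1*6 + 5, so a_1 = 1.
  6 = 1*5 + 1, so a_2 = 1.
  5 = 5*1 + 0, so a_3 = 5.
The remainder reaches 0 after 4 divisions, so the expansion has 4 partial quotients, read off in order.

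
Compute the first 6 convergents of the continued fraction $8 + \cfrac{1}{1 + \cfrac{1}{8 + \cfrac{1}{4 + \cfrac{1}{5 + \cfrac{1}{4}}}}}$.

Using the convergent recurrence p_i = a_i*p_{i-1} + p_{i-2}, q_i = a_i*q_{i-1} + q_{i-2} with p_{-2}=0, p_{-1}=1, q_{-2}=1, q_{-1}=0:
  i=0: a_0=8, p_0 = 8*1 + 0 = 8, q_0 = 8*0 + 1 = 1.
  i=1: a_1=1, p_1 = 1*8 + 1 = 9, q_1 = 1*1 + 0 = 1.
  i=2: a_2=8, p_2 = 8*9 + 8 = 80, q_2 = 8*1 + 1 = 9.
  i=3: a_3=4, p_3 = 4*80 + 9 = 329, q_3 = 4*9 + 1 = 37.
  i=4: a_4=5, p_4 = 5*329 + 80 = 1725, q_4 = 5*37 + 9 = 194.
  i=5: a_5=4, p_5 = 4*1725 + 329 = 7229, q_5 = 4*194 + 37 = 813.

8/1, 9/1, 80/9, 329/37, 1725/194, 7229/813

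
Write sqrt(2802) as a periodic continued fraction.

Write x_i = (sqrt(2802) + m_i)/d_i with (m_0, d_0) = (0, 1). a_0 = floor(sqrt(2802)) = 52, since 52^2 = 2704 <= 2802 < 2809 = 53^2.
Iterate m_{i+1} = d_i*a_i - m_i, d_{i+1} = (2802 - m_{i+1}^2)/d_i, a_{i+1} = floor((a_0 + m_{i+1})/d_{i+1}):
  m_1 = 1*52 - 0 = 52, d_1 = (2802 - 52^2)/1 = 98/1 = 98, a_1 = floor((52 + 52)/98) = 1.
  m_2 = 98*1 - 52 = 46, d_2 = (2802 - 46^2)/98 = 686/98 = 7, a_2 = floor((52 + 46)/7) = 14.
  m_3 = 7*14 - 46 = 52, d_3 = (2802 - 52^2)/7 = 98/7 = 14, a_3 = floor((52 + 52)/14) = 7.
  m_4 = 14*7 - 52 = 46, d_4 = (2802 - 46^2)/14 = 686/14 = 49, a_4 = floor((52 + 46)/49) = 2.
  m_5 = 49*2 - 46 = 52, d_5 = (2802 - 52^2)/49 = 98/49 = 2, a_5 = floor((52 + 52)/2) = 52.
  m_6 = 2*52 - 52 = 52, d_6 = (2802 - 52^2)/2 = 98/2 = 49, a_6 = floor((52 + 52)/49) = 2.
  m_7 = 49*2 - 52 = 46, d_7 = (2802 - 46^2)/49 = 686/49 = 14, a_7 = floor((52 + 46)/14) = 7.
  m_8 = 14*7 - 46 = 52, d_8 = (2802 - 52^2)/14 = 98/14 = 7, a_8 = floor((52 + 52)/7) = 14.
  m_9 = 7*14 - 52 = 46, d_9 = (2802 - 46^2)/7 = 686/7 = 98, a_9 = floor((52 + 46)/98) = 1.
  m_10 = 98*1 - 46 = 52, d_10 = (2802 - 52^2)/98 = 98/98 = 1, a_10 = floor((52 + 52)/1) = 104.
  m_11 = 1*104 - 52 = 52, d_11 = (2802 - 52^2)/1 = 98/1 = 98: (m_11, d_11) = (m_1, d_1) = (52, 98), so from here the quotients repeat a_1, ..., a_10; the period length is 10.
Hence the expansion of sqrt(2802) is a_0 = 52 followed by the repeating block 1, 14, 7, 2, 52, 2, 7, 14, 1, 104 (period 10).

[52; (1, 14, 7, 2, 52, 2, 7, 14, 1, 104)]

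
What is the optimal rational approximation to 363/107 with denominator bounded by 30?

Expand x = 363/107 as a continued fraction with the Euclidean algorithm:
  363 = 3*107 + 42, so a_0 = 3.
  107 = 2*42 + 23, so a_1 = 2.
  42 = 1*23 + 19, so a_2 = 1.
  23 = 1*19 + 4, so a_3 = 1.
  19 = 4*4 + 3, so a_4 = 4.
  4 = 1*3 + 1, so a_5 = 1.
  3 = 3*1 + 0, so a_6 = 3.
so x = [3; 2, 1, 1, 4, 1, 3].
Convergents (p_i = a_i*p_{i-1} + p_{i-2}, q_i = a_i*q_{i-1} + q_{i-2} with p_{-2}=0, p_{-1}=1, q_{-2}=1, q_{-1}=0), until the denominator exceeds 30:
  i=0: a_0=3, p_0 = 3*1 + 0 = 3, q_0 = 3*0 + 1 = 1.
  i=1: a_1=2, p_1 = 2*3 + 1 = 7, q_1 = 2*1 + 0 = 2.
  i=2: a_2=1, p_2 = 1*7 + 3 = 10, q_2 = 1*2 + 1 = 3.
  i=3: a_3=1, p_3 = 1*10 + 7 = 17, q_3 = 1*3 + 2 = 5.
  i=4: a_4=4, p_4 = 4*17 + 10 = 78, q_4 = 4*5 + 3 = 23.
  i=5: a_5=1, p_5 = 1*78 + 17 = 95, q_5 = 1*23 + 5 = 28.
  i=6: a_6=3, p_6 = 3*95 + 78 = 363, q_6 = 3*28 + 23 = 107.
q_6 = 107 > 30, so the last convergent with denominator <= 30 is p_5/q_5 = 95/28.
The closest fraction with denominator <= 30 is either p_5/q_5 or the intermediate fraction (k*p_5 + p_4)/(k*q_5 + q_4) with the largest k >= 1 whose denominator stays <= 30; these approach x as k grows, and every other convergent or intermediate fraction in range is farther away.
Largest k: floor((30 - q_4)/q_5) = floor((30 - 23)/28) = 0.
Since k = 0, no intermediate fraction beyond p_5/q_5 has denominator <= 30, so the convergent 95/28 is the closest (its error is |363*28 - 95*107|/(107*28) = 1/2996).

95/28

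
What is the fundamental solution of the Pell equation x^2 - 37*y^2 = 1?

(x, y) = (73, 12)

First expand sqrt(37) as a continued fraction. With x_i = (sqrt(37) + m_i)/d_i and (m_0, d_0) = (0, 1): a_0 = floor(sqrt(37)) = 6, since 6^2 = 36 <= 37 < 49 = 7^2.
Iterate m_{i+1} = d_i*a_i - m_i, d_{i+1} = (37 - m_{i+1}^2)/d_i, a_{i+1} = floor((a_0 + m_{i+1})/d_{i+1}):
  m_1 = 1*6 - 0 = 6, d_1 = (37 - 6^2)/1 = 1/1 = 1, a_1 = floor((6 + 6)/1) = 12.
  m_2 = 1*12 - 6 = 6, d_2 = (37 - 6^2)/1 = 1/1 = 1: (m_2, d_2) = (m_1, d_1) = (6, 1), so from here the quotient a_1 repeats; the period length is 1.
So sqrt(37) = [6; (12)] with period length k = 1.
k is odd, so (p_{k-1}, q_{k-1}) only solves x^2 - 37y^2 = -1 and the fundamental solution of x^2 - 37y^2 = 1 is (p_{2k-1}, q_{2k-1}) = (p_1, q_1); compute convergents through index 1, running through the period twice.
Convergents (p_i = a_i*p_{i-1} + p_{i-2}, q_i = a_i*q_{i-1} + q_{i-2} with p_{-2}=0, p_{-1}=1, q_{-2}=1, q_{-1}=0):
  i=0: a_0=6, p_0 = 6*1 + 0 = 6, q_0 = 6*0 + 1 = 1.
  i=1: a_1=12, p_1 = 12*6 + 1 = 73, q_1 = 12*1 + 0 = 12.
Indeed p_0^2 - 37*q_0^2 = 36 - 37 = -1, not +1.
Check: 73^2 - 37*12^2 = 5329 - 5328 = 1, so (x, y) = (73, 12) solves the equation, and by the theorem it is the least positive solution.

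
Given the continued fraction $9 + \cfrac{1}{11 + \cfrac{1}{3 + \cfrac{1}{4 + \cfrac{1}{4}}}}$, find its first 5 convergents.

Using the convergent recurrence p_i = a_i*p_{i-1} + p_{i-2}, q_i = a_i*q_{i-1} + q_{i-2} with p_{-2}=0, p_{-1}=1, q_{-2}=1, q_{-1}=0:
  i=0: a_0=9, p_0 = 9*1 + 0 = 9, q_0 = 9*0 + 1 = 1.
  i=1: a_1=11, p_1 = 11*9 + 1 = 100, q_1 = 11*1 + 0 = 11.
  i=2: a_2=3, p_2 = 3*100 + 9 = 309, q_2 = 3*11 + 1 = 34.
  i=3: a_3=4, p_3 = 4*309 + 100 = 1336, q_3 = 4*34 + 11 = 147.
  i=4: a_4=4, p_4 = 4*1336 + 309 = 5653, q_4 = 4*147 + 34 = 622.

9/1, 100/11, 309/34, 1336/147, 5653/622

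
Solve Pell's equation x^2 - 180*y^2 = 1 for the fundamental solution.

First expand sqrt(180) as a continued fraction. With x_i = (sqrt(180) + m_i)/d_i and (m_0, d_0) = (0, 1): a_0 = floor(sqrt(180)) = 13, since 13^2 = 169 <= 180 < 196 = 14^2.
Iterate m_{i+1} = d_i*a_i - m_i, d_{i+1} = (180 - m_{i+1}^2)/d_i, a_{i+1} = floor((a_0 + m_{i+1})/d_{i+1}):
  m_1 = 1*13 - 0 = 13, d_1 = (180 - 13^2)/1 = 11/1 = 11, a_1 = floor((13 + 13)/11) = 2.
  m_2 = 11*2 - 13 = 9, d_2 = (180 - 9^2)/11 = 99/11 = 9, a_2 = floor((13 + 9)/9) = 2.
  m_3 = 9*2 - 9 = 9, d_3 = (180 - 9^2)/9 = 99/9 = 11, a_3 = floor((13 + 9)/11) = 2.
  m_4 = 11*2 - 9 = 13, d_4 = (180 - 13^2)/11 = 11/11 = 1, a_4 = floor((13 + 13)/1) = 26.
  m_5 = 1*26 - 13 = 13, d_5 = (180 - 13^2)/1 = 11/1 = 11: (m_5, d_5) = (m_1, d_1) = (13, 11), so from here the quotients repeat a_1, ..., a_4; the period length is 4.
So sqrt(180) = [13; (2, 2, 2, 26)] with period length k = 4.
k is even, so the fundamental solution of x^2 - 180y^2 = 1 is (p_{k-1}, q_{k-1}) = (p_3, q_3); compute convergents through index 3.
Convergents (p_i = a_i*p_{i-1} + p_{i-2}, q_i = a_i*q_{i-1} + q_{i-2} with p_{-2}=0, p_{-1}=1, q_{-2}=1, q_{-1}=0):
  i=0: a_0=13, p_0 = 13*1 + 0 = 13, q_0 = 13*0 + 1 = 1.
  i=1: a_1=2, p_1 = 2*13 + 1 = 27, q_1 = 2*1 + 0 = 2.
  i=2: a_2=2, p_2 = 2*27 + 13 = 67, q_2 = 2*2 + 1 = 5.
  i=3: a_3=2, p_3 = 2*67 + 27 = 161, q_3 = 2*5 + 2 = 12.
Check: 161^2 - 180*12^2 = 25921 - 25920 = 1, so (x, y) = (161, 12) solves the equation, and by the theorem it is the least positive solution.

(x, y) = (161, 12)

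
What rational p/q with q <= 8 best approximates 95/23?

Expand x = 95/23 as a continued fraction with the Euclidean algorithm:
  95 = 4*23 + 3, so a_0 = 4.
  23 = 7*3 + 2, so a_1 = 7.
  3 = 1*2 + 1, so a_2 = 1.
  2 = 2*1 + 0, so a_3 = 2.
so x = [4; 7, 1, 2].
Convergents (p_i = a_i*p_{i-1} + p_{i-2}, q_i = a_i*q_{i-1} + q_{i-2} with p_{-2}=0, p_{-1}=1, q_{-2}=1, q_{-1}=0), until the denominator exceeds 8:
  i=0: a_0=4, p_0 = 4*1 + 0 = 4, q_0 = 4*0 + 1 = 1.
  i=1: a_1=7, p_1 = 7*4 + 1 = 29, q_1 = 7*1 + 0 = 7.
  i=2: a_2=1, p_2 = 1*29 + 4 = 33, q_2 = 1*7 + 1 = 8.
  i=3: a_3=2, p_3 = 2*33 + 29 = 95, q_3 = 2*8 + 7 = 23.
q_3 = 23 > 8, so the last convergent with denominator <= 8 is p_2/q_2 = 33/8.
The closest fraction with denominator <= 8 is either p_2/q_2 or the intermediate fraction (k*p_2 + p_1)/(k*q_2 + q_1) with the largest k >= 1 whose denominator stays <= 8; these approach x as k grows, and every other convergent or intermediate fraction in range is farther away.
Largest k: floor((8 - q_1)/q_2) = floor((8 - 7)/8) = 0.
Since k = 0, no intermediate fraction beyond p_2/q_2 has denominator <= 8, so the convergent 33/8 is the closest (its error is |95*8 - 33*23|/(23*8) = 1/184).

33/8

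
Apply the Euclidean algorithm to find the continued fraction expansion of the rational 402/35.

Run the Euclidean algorithm on 402 and 35; the successive quotients are the partial quotients a_0, a_1, ... (each step inverts the fractional part left over by the previous one):
  402 = 11*35 + 17, so a_0 = 11.
  35 = 2*17 + 1, so a_1 = 2.
  17 = 17*1 + 0, so a_2 = 17.
The remainder reaches 0 after 3 divisions, so the expansion has 3 partial quotients, read off in order.

[11; 2, 17]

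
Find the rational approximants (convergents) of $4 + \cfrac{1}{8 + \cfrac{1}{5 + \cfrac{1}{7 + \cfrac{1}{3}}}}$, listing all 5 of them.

Using the convergent recurrence p_i = a_i*p_{i-1} + p_{i-2}, q_i = a_i*q_{i-1} + q_{i-2} with p_{-2}=0, p_{-1}=1, q_{-2}=1, q_{-1}=0:
  i=0: a_0=4, p_0 = 4*1 + 0 = 4, q_0 = 4*0 + 1 = 1.
  i=1: a_1=8, p_1 = 8*4 + 1 = 33, q_1 = 8*1 + 0 = 8.
  i=2: a_2=5, p_2 = 5*33 + 4 = 169, q_2 = 5*8 + 1 = 41.
  i=3: a_3=7, p_3 = 7*169 + 33 = 1216, q_3 = 7*41 + 8 = 295.
  i=4: a_4=3, p_4 = 3*1216 + 169 = 3817, q_4 = 3*295 + 41 = 926.

4/1, 33/8, 169/41, 1216/295, 3817/926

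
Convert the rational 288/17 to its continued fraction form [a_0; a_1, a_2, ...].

[16; 1, 16]

Run the Euclidean algorithm on 288 and 17; the successive quotients are the partial quotients a_0, a_1, ... (each step inverts the fractional part left over by the previous one):
  288 = 16*17 + 16, so a_0 = 16.
  17 = 1*16 + 1, so a_1 = 1.
  16 = 16*1 + 0, so a_2 = 16.
The remainder reaches 0 after 3 divisions, so the expansion has 3 partial quotients, read off in order.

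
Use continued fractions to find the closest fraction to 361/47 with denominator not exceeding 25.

192/25

Expand x = 361/47 as a continued fraction with the Euclidean algorithm:
  361 = 7*47 + 32, so a_0 = 7.
  47 = 1*32 + 15, so a_1 = 1.
  32 = 2*15 + 2, so a_2 = 2.
  15 = 7*2 + 1, so a_3 = 7.
  2 = 2*1 + 0, so a_4 = 2.
so x = [7; 1, 2, 7, 2].
Convergents (p_i = a_i*p_{i-1} + p_{i-2}, q_i = a_i*q_{i-1} + q_{i-2} with p_{-2}=0, p_{-1}=1, q_{-2}=1, q_{-1}=0), until the denominator exceeds 25:
  i=0: a_0=7, p_0 = 7*1 + 0 = 7, q_0 = 7*0 + 1 = 1.
  i=1: a_1=1, p_1 = 1*7 + 1 = 8, q_1 = 1*1 + 0 = 1.
  i=2: a_2=2, p_2 = 2*8 + 7 = 23, q_2 = 2*1 + 1 = 3.
  i=3: a_3=7, p_3 = 7*23 + 8 = 169, q_3 = 7*3 + 1 = 22.
  i=4: a_4=2, p_4 = 2*169 + 23 = 361, q_4 = 2*22 + 3 = 47.
q_4 = 47 > 25, so the last convergent with denominator <= 25 is p_3/q_3 = 169/22.
The closest fraction with denominator <= 25 is either p_3/q_3 or the intermediate fraction (k*p_3 + p_2)/(k*q_3 + q_2) with the largest k >= 1 whose denominator stays <= 25; these approach x as k grows, and every other convergent or intermediate fraction in range is farther away.
Largest k: floor((25 - q_2)/q_3) = floor((25 - 3)/22) = 1.
That gives (1*169 + 23)/(1*22 + 3) = 192/25.
Compare the errors: |x - 169/22| = |361*22 - 169*47|/(47*22) = 1/1034, and |x - 192/25| = |361*25 - 192*47|/(47*25) = 1/1175.
Cross-multiplying, 1*1034 = 1034 < 1175 = 1*1175, so 1/1175 is smaller: the intermediate fraction 192/25 is closer to x than 169/22.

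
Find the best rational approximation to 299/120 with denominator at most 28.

5/2

Expand x = 299/120 as a continued fraction with the Euclidean algorithm:
  299 = 2*120 + 59, so a_0 = 2.
  120 = 2*59 + 2, so a_1 = 2.
  59 = 29*2 + 1, so a_2 = 29.
  2 = 2*1 + 0, so a_3 = 2.
so x = [2; 2, 29, 2].
Convergents (p_i = a_i*p_{i-1} + p_{i-2}, q_i = a_i*q_{i-1} + q_{i-2} with p_{-2}=0, p_{-1}=1, q_{-2}=1, q_{-1}=0), until the denominator exceeds 28:
  i=0: a_0=2, p_0 = 2*1 + 0 = 2, q_0 = 2*0 + 1 = 1.
  i=1: a_1=2, p_1 = 2*2 + 1 = 5, q_1 = 2*1 + 0 = 2.
  i=2: a_2=29, p_2 = 29*5 + 2 = 147, q_2 = 29*2 + 1 = 59.
q_2 = 59 > 28, so the last convergent with denominator <= 28 is p_1/q_1 = 5/2.
The closest fraction with denominator <= 28 is either p_1/q_1 or the intermediate fraction (k*p_1 + p_0)/(k*q_1 + q_0) with the largest k >= 1 whose denominator stays <= 28; these approach x as k grows, and every other convergent or intermediate fraction in range is farther away.
Largest k: floor((28 - q_0)/q_1) = floor((28 - 1)/2) = 13.
That gives (13*5 + 2)/(13*2 + 1) = 67/27.
Compare the errors: |x - 5/2| = |299*2 - 5*120|/(120*2) = 2/240, and |x - 67/27| = |299*27 - 67*120|/(120*27) = 33/3240.
Cross-multiplying, 2*3240 = 6480 < 7920 = 33*240, so 2/240 is smaller: the convergent 5/2 is closer to x than 67/27.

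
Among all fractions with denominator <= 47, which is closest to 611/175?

Expand x = 611/175 as a continued fraction with the Euclidean algorithm:
  611 = 3*175 + 86, so a_0 = 3.
  175 = 2*86 + 3, so a_1 = 2.
  86 = 28*3 + 2, so a_2 = 28.
  3 = 1*2 + 1, so a_3 = 1.
  2 = 2*1 + 0, so a_4 = 2.
so x = [3; 2, 28, 1, 2].
Convergents (p_i = a_i*p_{i-1} + p_{i-2}, q_i = a_i*q_{i-1} + q_{i-2} with p_{-2}=0, p_{-1}=1, q_{-2}=1, q_{-1}=0), until the denominator exceeds 47:
  i=0: a_0=3, p_0 = 3*1 + 0 = 3, q_0 = 3*0 + 1 = 1.
  i=1: a_1=2, p_1 = 2*3 + 1 = 7, q_1 = 2*1 + 0 = 2.
  i=2: a_2=28, p_2 = 28*7 + 3 = 199, q_2 = 28*2 + 1 = 57.
q_2 = 57 > 47, so the last convergent with denominator <= 47 is p_1/q_1 = 7/2.
The closest fraction with denominator <= 47 is either p_1/q_1 or the intermediate fraction (k*p_1 + p_0)/(k*q_1 + q_0) with the largest k >= 1 whose denominator stays <= 47; these approach x as k grows, and every other convergent or intermediate fraction in range is farther away.
Largest k: floor((47 - q_0)/q_1) = floor((47 - 1)/2) = 23.
That gives (23*7 + 3)/(23*2 + 1) = 164/47.
Compare the errors: |x - 7/2| = |611*2 - 7*175|/(175*2) = 3/350, and |x - 164/47| = |611*47 - 164*175|/(175*47) = 17/8225.
Cross-multiplying, 17*350 = 5950 < 24675 = 3*8225, so 17/8225 is smaller: the intermediate fraction 164/47 is closer to x than 7/2.

164/47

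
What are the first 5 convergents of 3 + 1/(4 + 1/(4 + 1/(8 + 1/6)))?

3/1, 13/4, 55/17, 453/140, 2773/857

Using the convergent recurrence p_i = a_i*p_{i-1} + p_{i-2}, q_i = a_i*q_{i-1} + q_{i-2} with p_{-2}=0, p_{-1}=1, q_{-2}=1, q_{-1}=0:
  i=0: a_0=3, p_0 = 3*1 + 0 = 3, q_0 = 3*0 + 1 = 1.
  i=1: a_1=4, p_1 = 4*3 + 1 = 13, q_1 = 4*1 + 0 = 4.
  i=2: a_2=4, p_2 = 4*13 + 3 = 55, q_2 = 4*4 + 1 = 17.
  i=3: a_3=8, p_3 = 8*55 + 13 = 453, q_3 = 8*17 + 4 = 140.
  i=4: a_4=6, p_4 = 6*453 + 55 = 2773, q_4 = 6*140 + 17 = 857.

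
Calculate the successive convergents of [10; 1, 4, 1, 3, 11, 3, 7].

Using the convergent recurrence p_i = a_i*p_{i-1} + p_{i-2}, q_i = a_i*q_{i-1} + q_{i-2} with p_{-2}=0, p_{-1}=1, q_{-2}=1, q_{-1}=0:
  i=0: a_0=10, p_0 = 10*1 + 0 = 10, q_0 = 10*0 + 1 = 1.
  i=1: a_1=1, p_1 = 1*10 + 1 = 11, q_1 = 1*1 + 0 = 1.
  i=2: a_2=4, p_2 = 4*11 + 10 = 54, q_2 = 4*1 + 1 = 5.
  i=3: a_3=1, p_3 = 1*54 + 11 = 65, q_3 = 1*5 + 1 = 6.
  i=4: a_4=3, p_4 = 3*65 + 54 = 249, q_4 = 3*6 + 5 = 23.
  i=5: a_5=11, p_5 = 11*249 + 65 = 2804, q_5 = 11*23 + 6 = 259.
  i=6: a_6=3, p_6 = 3*2804 + 249 = 8661, q_6 = 3*259 + 23 = 800.
  i=7: a_7=7, p_7 = 7*8661 + 2804 = 63431, q_7 = 7*800 + 259 = 5859.

10/1, 11/1, 54/5, 65/6, 249/23, 2804/259, 8661/800, 63431/5859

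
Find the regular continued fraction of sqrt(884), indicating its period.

Write x_i = (sqrt(884) + m_i)/d_i with (m_0, d_0) = (0, 1). a_0 = floor(sqrt(884)) = 29, since 29^2 = 841 <= 884 < 900 = 30^2.
Iterate m_{i+1} = d_i*a_i - m_i, d_{i+1} = (884 - m_{i+1}^2)/d_i, a_{i+1} = floor((a_0 + m_{i+1})/d_{i+1}):
  m_1 = 1*29 - 0 = 29, d_1 = (884 - 29^2)/1 = 43/1 = 43, a_1 = floor((29 + 29)/43) = 1.
  m_2 = 43*1 - 29 = 14, d_2 = (884 - 14^2)/43 = 688/43 = 16, a_2 = floor((29 + 14)/16) = 2.
  m_3 = 16*2 - 14 = 18, d_3 = (884 - 18^2)/16 = 560/16 = 35, a_3 = floor((29 + 18)/35) = 1.
  m_4 = 35*1 - 18 = 17, d_4 = (884 - 17^2)/35 = 595/35 = 17, a_4 = floor((29 + 17)/17) = 2.
  m_5 = 17*2 - 17 = 17, d_5 = (884 - 17^2)/17 = 595/17 = 35, a_5 = floor((29 + 17)/35) = 1.
  m_6 = 35*1 - 17 = 18, d_6 = (884 - 18^2)/35 = 560/35 = 16, a_6 = floor((29 + 18)/16) = 2.
  m_7 = 16*2 - 18 = 14, d_7 = (884 - 14^2)/16 = 688/16 = 43, a_7 = floor((29 + 14)/43) = 1.
  m_8 = 43*1 - 14 = 29, d_8 = (884 - 29^2)/43 = 43/43 = 1, a_8 = floor((29 + 29)/1) = 58.
  m_9 = 1*58 - 29 = 29, d_9 = (884 - 29^2)/1 = 43/1 = 43: (m_9, d_9) = (m_1, d_1) = (29, 43), so from here the quotients repeat a_1, ..., a_8; the period length is 8.
Hence the expansion of sqrt(884) is a_0 = 29 followed by the repeating block 1, 2, 1, 2, 1, 2, 1, 58 (period 8).

[29; (1, 2, 1, 2, 1, 2, 1, 58)]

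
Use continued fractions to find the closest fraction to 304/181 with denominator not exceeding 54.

Expand x = 304/181 as a continued fraction with the Euclidean algorithm:
  304 = 1*181 + 123, so a_0 = 1.
  181 = 1*123 + 58, so a_1 = 1.
  123 = 2*58 + 7, so a_2 = 2.
  58 = 8*7 + 2, so a_3 = 8.
  7 = 3*2 + 1, so a_4 = 3.
  2 = 2*1 + 0, so a_5 = 2.
so x = [1; 1, 2, 8, 3, 2].
Convergents (p_i = a_i*p_{i-1} + p_{i-2}, q_i = a_i*q_{i-1} + q_{i-2} with p_{-2}=0, p_{-1}=1, q_{-2}=1, q_{-1}=0), until the denominator exceeds 54:
  i=0: a_0=1, p_0 = 1*1 + 0 = 1, q_0 = 1*0 + 1 = 1.
  i=1: a_1=1, p_1 = 1*1 + 1 = 2, q_1 = 1*1 + 0 = 1.
  i=2: a_2=2, p_2 = 2*2 + 1 = 5, q_2 = 2*1 + 1 = 3.
  i=3: a_3=8, p_3 = 8*5 + 2 = 42, q_3 = 8*3 + 1 = 25.
  i=4: a_4=3, p_4 = 3*42 + 5 = 131, q_4 = 3*25 + 3 = 78.
q_4 = 78 > 54, so the last convergent with denominator <= 54 is p_3/q_3 = 42/25.
The closest fraction with denominator <= 54 is either p_3/q_3 or the intermediate fraction (k*p_3 + p_2)/(k*q_3 + q_2) with the largest k >= 1 whose denominator stays <= 54; these approach x as k grows, and every other convergent or intermediate fraction in range is farther away.
Largest k: floor((54 - q_2)/q_3) = floor((54 - 3)/25) = 2.
That gives (2*42 + 5)/(2*25 + 3) = 89/53.
Compare the errors: |x - 42/25| = |304*25 - 42*181|/(181*25) = 2/4525, and |x - 89/53| = |304*53 - 89*181|/(181*53) = 3/9593.
Cross-multiplying, 3*4525 = 13575 < 19186 = 2*9593, so 3/9593 is smaller: the intermediate fraction 89/53 is closer to x than 42/25.

89/53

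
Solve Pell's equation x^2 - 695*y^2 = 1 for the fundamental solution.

First expand sqrt(695) as a continued fraction. With x_i = (sqrt(695) + m_i)/d_i and (m_0, d_0) = (0, 1): a_0 = floor(sqrt(695)) = 26, since 26^2 = 676 <= 695 < 729 = 27^2.
Iterate m_{i+1} = d_i*a_i - m_i, d_{i+1} = (695 - m_{i+1}^2)/d_i, a_{i+1} = floor((a_0 + m_{i+1})/d_{i+1}):
  m_1 = 1*26 - 0 = 26, d_1 = (695 - 26^2)/1 = 19/1 = 19, a_1 = floor((26 + 26)/19) = 2.
  m_2 = 19*2 - 26 = 12, d_2 = (695 - 12^2)/19 = 551/19 = 29, a_2 = floor((26 + 12)/29) = 1.
  m_3 = 29*1 - 12 = 17, d_3 = (695 - 17^2)/29 = 406/29 = 14, a_3 = floor((26 + 17)/14) = 3.
  m_4 = 14*3 - 17 = 25, d_4 = (695 - 25^2)/14 = 70/14 = 5, a_4 = floor((26 + 25)/5) = 10.
  m_5 = 5*10 - 25 = 25, d_5 = (695 - 25^2)/5 = 70/5 = 14, a_5 = floor((26 + 25)/14) = 3.
  m_6 = 14*3 - 25 = 17, d_6 = (695 - 17^2)/14 = 406/14 = 29, a_6 = floor((26 + 17)/29) = 1.
  m_7 = 29*1 - 17 = 12, d_7 = (695 - 12^2)/29 = 551/29 = 19, a_7 = floor((26 + 12)/19) = 2.
  m_8 = 19*2 - 12 = 26, d_8 = (695 - 26^2)/19 = 19/19 = 1, a_8 = floor((26 + 26)/1) = 52.
  m_9 = 1*52 - 26 = 26, d_9 = (695 - 26^2)/1 = 19/1 = 19: (m_9, d_9) = (m_1, d_1) = (26, 19), so from here the quotients repeat a_1, ..., a_8; the period length is 8.
So sqrt(695) = [26; (2, 1, 3, 10, 3, 1, 2, 52)] with period length k = 8.
k is even, so the fundamental solution of x^2 - 695y^2 = 1 is (p_{k-1}, q_{k-1}) = (p_7, q_7); compute convergents through index 7.
Convergents (p_i = a_i*p_{i-1} + p_{i-2}, q_i = a_i*q_{i-1} + q_{i-2} with p_{-2}=0, p_{-1}=1, q_{-2}=1, q_{-1}=0):
  i=0: a_0=26, p_0 = 26*1 + 0 = 26, q_0 = 26*0 + 1 = 1.
  i=1: a_1=2, p_1 = 2*26 + 1 = 53, q_1 = 2*1 + 0 = 2.
  i=2: a_2=1, p_2 = 1*53 + 26 = 79, q_2 = 1*2 + 1 = 3.
  i=3: a_3=3, p_3 = 3*79 + 53 = 290, q_3 = 3*3 + 2 = 11.
  i=4: a_4=10, p_4 = 10*290 + 79 = 2979, q_4 = 10*11 + 3 = 113.
  i=5: a_5=3, p_5 = 3*2979 + 290 = 9227, q_5 = 3*113 + 11 = 350.
  i=6: a_6=1, p_6 = 1*9227 + 2979 = 12206, q_6 = 1*350 + 113 = 463.
  i=7: a_7=2, p_7 = 2*12206 + 9227 = 33639, q_7 = 2*463 + 350 = 1276.
Check: 33639^2 - 695*1276^2 = 1131582321 - 1131582320 = 1, so (x, y) = (33639, 1276) solves the equation, and by the theorem it is the least positive solution.

(x, y) = (33639, 1276)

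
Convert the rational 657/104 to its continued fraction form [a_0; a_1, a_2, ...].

[6; 3, 6, 1, 1, 2]

Run the Euclidean algorithm on 657 and 104; the successive quotients are the partial quotients a_0, a_1, ... (each step inverts the fractional part left over by the previous one):
  657 = 6*104 + 33, so a_0 = 6.
  104 = 3*33 + 5, so a_1 = 3.
  33 = 6*5 + 3, so a_2 = 6.
  5 = 1*3 + 2, so a_3 = 1.
  3 = 1*2 + 1, so a_4 = 1.
  2 = 2*1 + 0, so a_5 = 2.
The remainder reaches 0 after 6 divisions, so the expansion has 6 partial quotients, read off in order.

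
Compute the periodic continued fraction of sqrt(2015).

Write x_i = (sqrt(2015) + m_i)/d_i with (m_0, d_0) = (0, 1). a_0 = floor(sqrt(2015)) = 44, since 44^2 = 1936 <= 2015 < 2025 = 45^2.
Iterate m_{i+1} = d_i*a_i - m_i, d_{i+1} = (2015 - m_{i+1}^2)/d_i, a_{i+1} = floor((a_0 + m_{i+1})/d_{i+1}):
  m_1 = 1*44 - 0 = 44, d_1 = (2015 - 44^2)/1 = 79/1 = 79, a_1 = floor((44 + 44)/79) = 1.
  m_2 = 79*1 - 44 = 35, d_2 = (2015 - 35^2)/79 = 790/79 = 10, a_2 = floor((44 + 35)/10) = 7.
  m_3 = 10*7 - 35 = 35, d_3 = (2015 - 35^2)/10 = 790/10 = 79, a_3 = floor((44 + 35)/79) = 1.
  m_4 = 79*1 - 35 = 44, d_4 = (2015 - 44^2)/79 = 79/79 = 1, a_4 = floor((44 + 44)/1) = 88.
  m_5 = 1*88 - 44 = 44, d_5 = (2015 - 44^2)/1 = 79/1 = 79: (m_5, d_5) = (m_1, d_1) = (44, 79), so from here the quotients repeat a_1, ..., a_4; the period length is 4.
Hence the expansion of sqrt(2015) is a_0 = 44 followed by the repeating block 1, 7, 1, 88 (period 4).

[44; (1, 7, 1, 88)]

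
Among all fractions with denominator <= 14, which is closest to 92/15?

49/8

Expand x = 92/15 as a continued fraction with the Euclidean algorithm:
  92 = 6*15 + 2, so a_0 = 6.
  15 = 7*2 + 1, so a_1 = 7.
  2 = 2*1 + 0, so a_2 = 2.
so x = [6; 7, 2].
Convergents (p_i = a_i*p_{i-1} + p_{i-2}, q_i = a_i*q_{i-1} + q_{i-2} with p_{-2}=0, p_{-1}=1, q_{-2}=1, q_{-1}=0), until the denominator exceeds 14:
  i=0: a_0=6, p_0 = 6*1 + 0 = 6, q_0 = 6*0 + 1 = 1.
  i=1: a_1=7, p_1 = 7*6 + 1 = 43, q_1 = 7*1 + 0 = 7.
  i=2: a_2=2, p_2 = 2*43 + 6 = 92, q_2 = 2*7 + 1 = 15.
q_2 = 15 > 14, so the last convergent with denominator <= 14 is p_1/q_1 = 43/7.
The closest fraction with denominator <= 14 is either p_1/q_1 or the intermediate fraction (k*p_1 + p_0)/(k*q_1 + q_0) with the largest k >= 1 whose denominator stays <= 14; these approach x as k grows, and every other convergent or intermediate fraction in range is farther away.
Largest k: floor((14 - q_0)/q_1) = floor((14 - 1)/7) = 1.
That gives (1*43 + 6)/(1*7 + 1) = 49/8.
Compare the errors: |x - 43/7| = |92*7 - 43*15|/(15*7) = 1/105, and |x - 49/8| = |92*8 - 49*15|/(15*8) = 1/120.
Cross-multiplying, 1*105 = 105 < 120 = 1*120, so 1/120 is smaller: the intermediate fraction 49/8 is closer to x than 43/7.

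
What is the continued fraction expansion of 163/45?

[3; 1, 1, 1, 1, 1, 5]

Run the Euclidean algorithm on 163 and 45; the successive quotients are the partial quotients a_0, a_1, ... (each step inverts the fractional part left over by the previous one):
  163 = 3*45 + 28, so a_0 = 3.
  45 = 1*28 + 17, so a_1 = 1.
  28 = 1*17 + 11, so a_2 = 1.
  17 = 1*11 + 6, so a_3 = 1.
  11 = 1*6 + 5, so a_4 = 1.
  6 = 1*5 + 1, so a_5 = 1.
  5 = 5*1 + 0, so a_6 = 5.
The remainder reaches 0 after 7 divisions, so the expansion has 7 partial quotients, read off in order.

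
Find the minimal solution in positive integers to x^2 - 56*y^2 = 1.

First expand sqrt(56) as a continued fraction. With x_i = (sqrt(56) + m_i)/d_i and (m_0, d_0) = (0, 1): a_0 = floor(sqrt(56)) = 7, since 7^2 = 49 <= 56 < 64 = 8^2.
Iterate m_{i+1} = d_i*a_i - m_i, d_{i+1} = (56 - m_{i+1}^2)/d_i, a_{i+1} = floor((a_0 + m_{i+1})/d_{i+1}):
  m_1 = 1*7 - 0 = 7, d_1 = (56 - 7^2)/1 = 7/1 = 7, a_1 = floor((7 + 7)/7) = 2.
  m_2 = 7*2 - 7 = 7, d_2 = (56 - 7^2)/7 = 7/7 = 1, a_2 = floor((7 + 7)/1) = 14.
  m_3 = 1*14 - 7 = 7, d_3 = (56 - 7^2)/1 = 7/1 = 7: (m_3, d_3) = (m_1, d_1) = (7, 7), so from here the quotients repeat a_1, a_2; the period length is 2.
So sqrt(56) = [7; (2, 14)] with period length k = 2.
k is even, so the fundamental solution of x^2 - 56y^2 = 1 is (p_{k-1}, q_{k-1}) = (p_1, q_1); compute convergents through index 1.
Convergents (p_i = a_i*p_{i-1} + p_{i-2}, q_i = a_i*q_{i-1} + q_{i-2} with p_{-2}=0, p_{-1}=1, q_{-2}=1, q_{-1}=0):
  i=0: a_0=7, p_0 = 7*1 + 0 = 7, q_0 = 7*0 + 1 = 1.
  i=1: a_1=2, p_1 = 2*7 + 1 = 15, q_1 = 2*1 + 0 = 2.
Check: 15^2 - 56*2^2 = 225 - 224 = 1, so (x, y) = (15, 2) solves the equation, and by the theorem it is the least positive solution.

(x, y) = (15, 2)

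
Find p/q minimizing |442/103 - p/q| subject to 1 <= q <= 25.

Expand x = 442/103 as a continued fraction with the Euclidean algorithm:
  442 = 4*103 + 30, so a_0 = 4.
  103 = 3*30 + 13, so a_1 = 3.
  30 = 2*13 + 4, so a_2 = 2.
  13 = 3*4 + 1, so a_3 = 3.
  4 = 4*1 + 0, so a_4 = 4.
so x = [4; 3, 2, 3, 4].
Convergents (p_i = a_i*p_{i-1} + p_{i-2}, q_i = a_i*q_{i-1} + q_{i-2} with p_{-2}=0, p_{-1}=1, q_{-2}=1, q_{-1}=0), until the denominator exceeds 25:
  i=0: a_0=4, p_0 = 4*1 + 0 = 4, q_0 = 4*0 + 1 = 1.
  i=1: a_1=3, p_1 = 3*4 + 1 = 13, q_1 = 3*1 + 0 = 3.
  i=2: a_2=2, p_2 = 2*13 + 4 = 30, q_2 = 2*3 + 1 = 7.
  i=3: a_3=3, p_3 = 3*30 + 13 = 103, q_3 = 3*7 + 3 = 24.
  i=4: a_4=4, p_4 = 4*103 + 30 = 442, q_4 = 4*24 + 7 = 103.
q_4 = 103 > 25, so the last convergent with denominator <= 25 is p_3/q_3 = 103/24.
The closest fraction with denominator <= 25 is either p_3/q_3 or the intermediate fraction (k*p_3 + p_2)/(k*q_3 + q_2) with the largest k >= 1 whose denominator stays <= 25; these approach x as k grows, and every other convergent or intermediate fraction in range is farther away.
Largest k: floor((25 - q_2)/q_3) = floor((25 - 7)/24) = 0.
Since k = 0, no intermediate fraction beyond p_3/q_3 has denominator <= 25, so the convergent 103/24 is the closest (its error is |442*24 - 103*103|/(103*24) = 1/2472).

103/24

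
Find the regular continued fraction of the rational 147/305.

Run the Euclidean algorithm on 147 and 305; the successive quotients are the partial quotients a_0, a_1, ... (each step inverts the fractional part left over by the previous one):
  147 = 0*305 + 147, so a_0 = 0.
  305 = 2*147 + 11, so a_1 = 2.
  147 = 13*11 + 4, so a_2 = 13.
  11 = 2*4 + 3, so a_3 = 2.
  4 = 1*3 + 1, so a_4 = 1.
  3 = 3*1 + 0, so a_5 = 3.
The remainder reaches 0 after 6 divisions, so the expansion has 6 partial quotients, read off in order.

[0; 2, 13, 2, 1, 3]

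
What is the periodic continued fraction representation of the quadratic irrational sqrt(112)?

[10; (1, 1, 2, 1, 1, 20)]

Write x_i = (sqrt(112) + m_i)/d_i with (m_0, d_0) = (0, 1). a_0 = floor(sqrt(112)) = 10, since 10^2 = 100 <= 112 < 121 = 11^2.
Iterate m_{i+1} = d_i*a_i - m_i, d_{i+1} = (112 - m_{i+1}^2)/d_i, a_{i+1} = floor((a_0 + m_{i+1})/d_{i+1}):
  m_1 = 1*10 - 0 = 10, d_1 = (112 - 10^2)/1 = 12/1 = 12, a_1 = floor((10 + 10)/12) = 1.
  m_2 = 12*1 - 10 = 2, d_2 = (112 - 2^2)/12 = 108/12 = 9, a_2 = floor((10 + 2)/9) = 1.
  m_3 = 9*1 - 2 = 7, d_3 = (112 - 7^2)/9 = 63/9 = 7, a_3 = floor((10 + 7)/7) = 2.
  m_4 = 7*2 - 7 = 7, d_4 = (112 - 7^2)/7 = 63/7 = 9, a_4 = floor((10 + 7)/9) = 1.
  m_5 = 9*1 - 7 = 2, d_5 = (112 - 2^2)/9 = 108/9 = 12, a_5 = floor((10 + 2)/12) = 1.
  m_6 = 12*1 - 2 = 10, d_6 = (112 - 10^2)/12 = 12/12 = 1, a_6 = floor((10 + 10)/1) = 20.
  m_7 = 1*20 - 10 = 10, d_7 = (112 - 10^2)/1 = 12/1 = 12: (m_7, d_7) = (m_1, d_1) = (10, 12), so from here the quotients repeat a_1, ..., a_6; the period length is 6.
Hence the expansion of sqrt(112) is a_0 = 10 followed by the repeating block 1, 1, 2, 1, 1, 20 (period 6).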